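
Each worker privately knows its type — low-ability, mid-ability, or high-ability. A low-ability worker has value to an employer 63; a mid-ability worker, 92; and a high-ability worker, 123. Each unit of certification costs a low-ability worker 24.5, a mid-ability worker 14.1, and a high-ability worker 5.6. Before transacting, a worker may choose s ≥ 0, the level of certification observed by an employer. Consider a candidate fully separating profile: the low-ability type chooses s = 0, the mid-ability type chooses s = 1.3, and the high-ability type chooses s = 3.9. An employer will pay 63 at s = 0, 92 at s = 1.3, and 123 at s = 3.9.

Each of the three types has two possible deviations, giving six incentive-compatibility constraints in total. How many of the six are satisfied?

6

Low-ability (own payoff 63): to s=1.3 gives 92 − 24.5×1.3 = 60.15 → no gain ✓; to s=3.9 gives 123 − 24.5×3.9 = 27.45 → no gain ✓.
Mid-ability (own payoff 92 − 14.1×1.3 = 73.67): to s=0 gives 63 → no gain ✓; to s=3.9 gives 123 − 14.1×3.9 = 68.01 → no gain ✓.
High-ability (own payoff 123 − 5.6×3.9 = 101.16): to s=0 gives 63 → no gain ✓; to s=1.3 gives 92 − 5.6×1.3 = 84.72 → no gain ✓.
6 of the 6 constraints hold; this profile is a separating equilibrium.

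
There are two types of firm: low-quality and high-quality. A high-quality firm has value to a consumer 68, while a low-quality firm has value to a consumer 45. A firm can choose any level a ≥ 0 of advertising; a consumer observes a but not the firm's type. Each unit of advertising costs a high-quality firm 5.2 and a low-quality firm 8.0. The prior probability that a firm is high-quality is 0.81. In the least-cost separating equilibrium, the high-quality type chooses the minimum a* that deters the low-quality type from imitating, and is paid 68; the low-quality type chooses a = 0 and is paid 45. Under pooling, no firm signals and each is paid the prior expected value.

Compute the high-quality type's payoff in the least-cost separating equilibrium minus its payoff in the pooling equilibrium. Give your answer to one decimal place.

Least-cost separating signal: a* solves 45 = 68 − 8.0·a*, so a* = (68 − 45)/8.0 = 2.875.
High-quality type's separating payoff: 68 − 5.2 × a* = 68 − 5.2 × (68 − 45)/8.0 = 68 − 119.6/8.0 = 53.05.
Pooling payoff: 0.81 × 68 + 0.19 × 45 = 63.63.
Difference: 53.05 − 63.63 = -10.58, i.e. -10.6 to one decimal place.
The high-quality type would prefer the pooling outcome.

-10.6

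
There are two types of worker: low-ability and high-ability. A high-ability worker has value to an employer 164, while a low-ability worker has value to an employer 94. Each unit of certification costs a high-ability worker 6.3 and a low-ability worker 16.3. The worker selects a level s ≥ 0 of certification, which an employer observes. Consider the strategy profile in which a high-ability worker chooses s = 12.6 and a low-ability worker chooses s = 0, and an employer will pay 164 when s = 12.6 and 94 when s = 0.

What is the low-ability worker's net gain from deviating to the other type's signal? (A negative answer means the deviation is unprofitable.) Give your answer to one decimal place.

Playing s = 0 the low-ability worker receives 94.
Deviating to s = 12.6 brings payment 164 at cost 16.3 × 12.6 = 205.38, netting -41.38.
Gain from deviating: -41.38 − 94 = -135.38, i.e. -135.4 to one decimal place.
The gain is negative, so the low-ability type's incentive-compatibility constraint is satisfied.

-135.4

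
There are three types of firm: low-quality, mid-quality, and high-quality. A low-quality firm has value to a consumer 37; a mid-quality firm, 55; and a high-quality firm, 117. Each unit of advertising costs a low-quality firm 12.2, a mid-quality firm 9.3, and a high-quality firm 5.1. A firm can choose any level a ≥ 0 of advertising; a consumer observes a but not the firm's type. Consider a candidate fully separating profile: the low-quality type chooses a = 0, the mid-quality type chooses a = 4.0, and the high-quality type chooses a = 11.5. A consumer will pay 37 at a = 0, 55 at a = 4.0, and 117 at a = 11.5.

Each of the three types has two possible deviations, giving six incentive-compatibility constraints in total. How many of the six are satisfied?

High-quality (own payoff 117 − 5.1×11.5 = 58.35): to a=0 gives 37 → no gain ✓; to a=4.0 gives 55 − 5.1×4.0 = 34.6 → no gain ✓.
Low-quality (own payoff 37): to a=4.0 gives 55 − 12.2×4.0 = 6.2 → no gain ✓; to a=11.5 gives 117 − 12.2×11.5 = -23.3 → no gain ✓.
Mid-quality (own payoff 55 − 9.3×4.0 = 17.8): to a=0 gives 37 → profitable ✗; to a=11.5 gives 117 − 9.3×11.5 = 10.05 → no gain ✓.
5 of the 6 constraints hold; not an equilibrium.

5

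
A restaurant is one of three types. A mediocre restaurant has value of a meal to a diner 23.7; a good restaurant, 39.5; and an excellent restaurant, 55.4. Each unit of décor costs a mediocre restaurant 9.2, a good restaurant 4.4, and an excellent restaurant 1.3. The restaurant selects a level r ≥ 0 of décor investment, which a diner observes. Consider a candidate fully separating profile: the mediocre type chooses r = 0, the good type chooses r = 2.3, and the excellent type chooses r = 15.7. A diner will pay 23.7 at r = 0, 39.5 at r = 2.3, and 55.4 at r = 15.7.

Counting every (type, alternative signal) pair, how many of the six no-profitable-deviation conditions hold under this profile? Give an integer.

Good (own payoff 39.5 − 4.4×2.3 = 29.38): to r=0 gives 23.7 → no gain ✓; to r=15.7 gives 55.4 − 4.4×15.7 = -13.68 → no gain ✓.
Excellent (own payoff 55.4 − 1.3×15.7 = 34.99): to r=0 gives 23.7 → no gain ✓; to r=2.3 gives 39.5 − 1.3×2.3 = 36.51 → profitable ✗.
Mediocre (own payoff 23.7): to r=2.3 gives 39.5 − 9.2×2.3 = 18.34 → no gain ✓; to r=15.7 gives 55.4 − 9.2×15.7 = -89.04 → no gain ✓.
5 of the 6 constraints hold; not an equilibrium.

5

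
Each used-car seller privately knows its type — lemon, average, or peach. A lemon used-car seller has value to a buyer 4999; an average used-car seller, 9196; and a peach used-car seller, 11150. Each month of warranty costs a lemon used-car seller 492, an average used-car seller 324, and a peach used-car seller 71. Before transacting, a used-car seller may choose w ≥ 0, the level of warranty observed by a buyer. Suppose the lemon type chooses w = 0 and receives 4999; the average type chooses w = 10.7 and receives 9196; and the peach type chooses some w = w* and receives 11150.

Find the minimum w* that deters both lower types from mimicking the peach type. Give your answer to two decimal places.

16.73

Average type (on-path payoff 9196 − 324×10.7 = 5729.2) won't mimic when 5729.2 ≥ 11150 − 324·w*, i.e. w* ≥ 16.73.
Lemon type (on-path payoff 4999) won't mimic when 4999 ≥ 11150 − 492·w*, i.e. w* ≥ 12.50.
Both must hold, so w* = max(12.50, 16.73) = 16.73. The average type's constraint binds.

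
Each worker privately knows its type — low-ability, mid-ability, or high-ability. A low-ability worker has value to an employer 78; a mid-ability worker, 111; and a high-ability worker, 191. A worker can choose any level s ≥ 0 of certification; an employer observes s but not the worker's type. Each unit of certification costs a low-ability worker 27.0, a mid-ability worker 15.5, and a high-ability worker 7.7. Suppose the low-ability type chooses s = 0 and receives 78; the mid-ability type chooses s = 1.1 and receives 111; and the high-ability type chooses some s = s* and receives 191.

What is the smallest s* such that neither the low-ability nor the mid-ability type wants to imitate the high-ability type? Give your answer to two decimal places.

Low-ability type (on-path payoff 78) won't mimic when 78 ≥ 191 − 27.0·s*, i.e. s* ≥ 4.19.
Mid-ability type (on-path payoff 111 − 15.5×1.1 = 93.95) won't mimic when 93.95 ≥ 191 − 15.5·s*, i.e. s* ≥ 6.26.
Both must hold, so s* = max(4.19, 6.26) = 6.26. The mid-ability type's constraint binds.

6.26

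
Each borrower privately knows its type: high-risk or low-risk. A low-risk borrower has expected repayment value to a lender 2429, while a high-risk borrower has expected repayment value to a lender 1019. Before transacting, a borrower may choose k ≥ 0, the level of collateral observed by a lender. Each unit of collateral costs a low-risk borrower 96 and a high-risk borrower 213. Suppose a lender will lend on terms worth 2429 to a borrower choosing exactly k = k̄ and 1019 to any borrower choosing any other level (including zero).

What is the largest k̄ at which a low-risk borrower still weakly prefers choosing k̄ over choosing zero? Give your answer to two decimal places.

14.69

Choosing k̄ yields the low-risk type 2429 − 96·k̄; choosing zero yields 1019.
The low-risk type is indifferent at 2429 − 96·k̄ = 1019, i.e. k̄ = (2429 − 1019) / 96 ≈ 14.69.
For any k̄ above 14.69 the low-risk type would rather pool at zero, so separation collapses.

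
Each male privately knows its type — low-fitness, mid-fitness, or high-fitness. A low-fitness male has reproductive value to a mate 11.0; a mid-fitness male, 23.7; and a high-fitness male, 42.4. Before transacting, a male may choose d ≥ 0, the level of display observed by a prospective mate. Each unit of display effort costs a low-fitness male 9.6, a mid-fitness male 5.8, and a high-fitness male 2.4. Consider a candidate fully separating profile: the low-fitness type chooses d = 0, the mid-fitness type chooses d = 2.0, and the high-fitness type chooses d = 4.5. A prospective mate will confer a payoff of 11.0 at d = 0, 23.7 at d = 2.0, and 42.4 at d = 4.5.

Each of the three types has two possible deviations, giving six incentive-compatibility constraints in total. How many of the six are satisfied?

High-fitness (own payoff 42.4 − 2.4×4.5 = 31.6): to d=0 gives 11.0 → no gain ✓; to d=2.0 gives 23.7 − 2.4×2.0 = 18.9 → no gain ✓.
Mid-fitness (own payoff 23.7 − 5.8×2.0 = 12.1): to d=0 gives 11.0 → no gain ✓; to d=4.5 gives 42.4 − 5.8×4.5 = 16.3 → profitable ✗.
Low-fitness (own payoff 11.0): to d=2.0 gives 23.7 − 9.6×2.0 = 4.5 → no gain ✓; to d=4.5 gives 42.4 − 9.6×4.5 = -0.8 → no gain ✓.
5 of the 6 constraints hold; not an equilibrium.

5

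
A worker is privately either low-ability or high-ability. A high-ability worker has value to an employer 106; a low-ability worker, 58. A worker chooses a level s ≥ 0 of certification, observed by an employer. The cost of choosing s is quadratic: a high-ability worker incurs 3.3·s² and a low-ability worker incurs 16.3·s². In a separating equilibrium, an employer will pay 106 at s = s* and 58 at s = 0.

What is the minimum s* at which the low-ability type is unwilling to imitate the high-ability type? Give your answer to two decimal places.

The low-ability type at s = 0 receives 58; imitating at s* yields 106 − 16.3·s*².
Indifference: 58 = 106 − 16.3·s*², so s*² = (106 − 58) / 16.3 ≈ 2.9448.
s* = √2.9448 ≈ 1.72.

1.72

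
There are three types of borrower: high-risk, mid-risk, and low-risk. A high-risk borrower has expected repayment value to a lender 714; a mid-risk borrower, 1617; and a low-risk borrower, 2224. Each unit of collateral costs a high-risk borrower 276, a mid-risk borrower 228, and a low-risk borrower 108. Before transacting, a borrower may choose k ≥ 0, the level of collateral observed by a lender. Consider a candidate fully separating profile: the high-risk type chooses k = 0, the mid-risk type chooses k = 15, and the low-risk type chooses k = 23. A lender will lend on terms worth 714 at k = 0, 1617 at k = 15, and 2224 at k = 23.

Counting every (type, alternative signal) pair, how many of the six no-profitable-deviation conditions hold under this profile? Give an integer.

3

Low-risk (own payoff 2224 − 108×23 = -260): to k=0 gives 714 → profitable ✗; to k=15 gives 1617 − 108×15 = -3 → profitable ✗.
Mid-risk (own payoff 1617 − 228×15 = -1803): to k=0 gives 714 → profitable ✗; to k=23 gives 2224 − 228×23 = -3020 → no gain ✓.
High-risk (own payoff 714): to k=15 gives 1617 − 276×15 = -2523 → no gain ✓; to k=23 gives 2224 − 276×23 = -4124 → no gain ✓.
3 of the 6 constraints hold; not an equilibrium.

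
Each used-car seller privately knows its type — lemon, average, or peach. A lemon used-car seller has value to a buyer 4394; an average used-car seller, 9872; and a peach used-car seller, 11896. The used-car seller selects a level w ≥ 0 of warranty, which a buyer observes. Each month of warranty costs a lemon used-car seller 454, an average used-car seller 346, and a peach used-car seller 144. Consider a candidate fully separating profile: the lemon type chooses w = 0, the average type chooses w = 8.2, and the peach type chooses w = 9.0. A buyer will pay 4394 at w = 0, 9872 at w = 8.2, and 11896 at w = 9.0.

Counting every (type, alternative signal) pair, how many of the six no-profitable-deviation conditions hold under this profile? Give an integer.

Average (own payoff 9872 − 346×8.2 = 7034.8): to w=0 gives 4394 → no gain ✓; to w=9.0 gives 11896 − 346×9.0 = 8782 → profitable ✗.
Peach (own payoff 11896 − 144×9.0 = 10600): to w=0 gives 4394 → no gain ✓; to w=8.2 gives 9872 − 144×8.2 = 8691.2 → no gain ✓.
Lemon (own payoff 4394): to w=8.2 gives 9872 − 454×8.2 = 6149.2 → profitable ✗; to w=9.0 gives 11896 − 454×9.0 = 7810 → profitable ✗.
3 of the 6 constraints hold; not an equilibrium.

3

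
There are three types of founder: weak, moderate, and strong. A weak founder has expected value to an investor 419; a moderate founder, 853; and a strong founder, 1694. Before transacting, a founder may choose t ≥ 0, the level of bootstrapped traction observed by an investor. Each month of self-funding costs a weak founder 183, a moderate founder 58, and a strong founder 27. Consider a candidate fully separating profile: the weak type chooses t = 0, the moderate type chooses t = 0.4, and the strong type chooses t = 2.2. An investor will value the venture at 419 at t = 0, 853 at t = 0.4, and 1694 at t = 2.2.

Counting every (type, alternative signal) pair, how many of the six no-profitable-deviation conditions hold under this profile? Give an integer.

3

Weak (own payoff 419): to t=0.4 gives 853 − 183×0.4 = 779.8 → profitable ✗; to t=2.2 gives 1694 − 183×2.2 = 1291.4 → profitable ✗.
Moderate (own payoff 853 − 58×0.4 = 829.8): to t=0 gives 419 → no gain ✓; to t=2.2 gives 1694 − 58×2.2 = 1566.4 → profitable ✗.
Strong (own payoff 1694 − 27×2.2 = 1634.6): to t=0 gives 419 → no gain ✓; to t=0.4 gives 853 − 27×0.4 = 842.2 → no gain ✓.
3 of the 6 constraints hold; not an equilibrium.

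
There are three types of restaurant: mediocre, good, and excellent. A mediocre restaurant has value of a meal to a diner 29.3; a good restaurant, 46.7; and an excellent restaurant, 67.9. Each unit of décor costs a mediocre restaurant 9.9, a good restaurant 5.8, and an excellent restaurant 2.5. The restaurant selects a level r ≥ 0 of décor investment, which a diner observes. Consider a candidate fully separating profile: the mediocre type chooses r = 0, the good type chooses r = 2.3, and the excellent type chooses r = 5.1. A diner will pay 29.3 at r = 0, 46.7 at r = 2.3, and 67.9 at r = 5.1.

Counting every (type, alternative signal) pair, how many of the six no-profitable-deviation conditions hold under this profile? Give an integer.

Mediocre (own payoff 29.3): to r=2.3 gives 46.7 − 9.9×2.3 = 23.93 → no gain ✓; to r=5.1 gives 67.9 − 9.9×5.1 = 17.41 → no gain ✓.
Good (own payoff 46.7 − 5.8×2.3 = 33.36): to r=0 gives 29.3 → no gain ✓; to r=5.1 gives 67.9 − 5.8×5.1 = 38.32 → profitable ✗.
Excellent (own payoff 67.9 − 2.5×5.1 = 55.15): to r=0 gives 29.3 → no gain ✓; to r=2.3 gives 46.7 − 2.5×2.3 = 40.95 → no gain ✓.
5 of the 6 constraints hold; not an equilibrium.

5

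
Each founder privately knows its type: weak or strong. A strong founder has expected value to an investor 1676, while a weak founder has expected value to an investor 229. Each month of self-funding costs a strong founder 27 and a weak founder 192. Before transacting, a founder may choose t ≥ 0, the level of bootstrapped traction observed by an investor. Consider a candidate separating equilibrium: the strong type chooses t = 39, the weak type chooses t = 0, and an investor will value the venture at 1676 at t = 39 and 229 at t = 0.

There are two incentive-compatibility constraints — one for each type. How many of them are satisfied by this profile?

2

Weak type: stay at 0 → 229; mimic → 1676 − 192 × 39 = -5812. IC holds (229 ≥ -5812).
Strong type: signal → 1676 − 27 × 39 = 623; deviate to 0 → 229. IC holds (623 ≥ 229).
2 of 2 constraints hold, so this is a separating equilibrium.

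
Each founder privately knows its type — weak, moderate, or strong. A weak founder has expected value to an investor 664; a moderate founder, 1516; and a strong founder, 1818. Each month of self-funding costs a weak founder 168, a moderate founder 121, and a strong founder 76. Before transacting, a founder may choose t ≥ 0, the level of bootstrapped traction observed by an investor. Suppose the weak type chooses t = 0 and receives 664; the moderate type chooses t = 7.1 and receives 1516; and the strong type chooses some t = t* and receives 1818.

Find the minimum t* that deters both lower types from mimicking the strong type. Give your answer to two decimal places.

Weak type (on-path payoff 664) won't mimic when 664 ≥ 1818 − 168·t*, i.e. t* ≥ 6.87.
Moderate type (on-path payoff 1516 − 121×7.1 = 656.9) won't mimic when 656.9 ≥ 1818 − 121·t*, i.e. t* ≥ 9.60.
Both must hold, so t* = max(6.87, 9.60) = 9.60. The moderate type's constraint binds.

9.60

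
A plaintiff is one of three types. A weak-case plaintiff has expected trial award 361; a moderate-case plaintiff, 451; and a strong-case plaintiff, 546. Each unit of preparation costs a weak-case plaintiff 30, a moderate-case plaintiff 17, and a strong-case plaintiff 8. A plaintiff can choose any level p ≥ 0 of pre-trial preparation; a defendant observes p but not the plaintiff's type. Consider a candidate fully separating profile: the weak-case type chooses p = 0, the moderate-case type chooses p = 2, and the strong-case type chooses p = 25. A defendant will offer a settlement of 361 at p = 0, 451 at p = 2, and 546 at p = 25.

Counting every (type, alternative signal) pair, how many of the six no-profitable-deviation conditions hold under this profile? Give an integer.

3

Weak-case (own payoff 361): to p=2 gives 451 − 30×2 = 391 → profitable ✗; to p=25 gives 546 − 30×25 = -204 → no gain ✓.
Strong-case (own payoff 546 − 8×25 = 346): to p=0 gives 361 → profitable ✗; to p=2 gives 451 − 8×2 = 435 → profitable ✗.
Moderate-case (own payoff 451 − 17×2 = 417): to p=0 gives 361 → no gain ✓; to p=25 gives 546 − 17×25 = 121 → no gain ✓.
3 of the 6 constraints hold; not an equilibrium.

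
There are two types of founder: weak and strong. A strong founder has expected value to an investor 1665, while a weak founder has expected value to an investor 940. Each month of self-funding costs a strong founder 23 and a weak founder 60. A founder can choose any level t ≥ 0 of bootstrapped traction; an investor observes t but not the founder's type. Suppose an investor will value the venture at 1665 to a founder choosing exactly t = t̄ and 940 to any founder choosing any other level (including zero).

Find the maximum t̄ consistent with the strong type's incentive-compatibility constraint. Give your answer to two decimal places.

Choosing t̄ yields the strong type 1665 − 23·t̄; choosing zero yields 940.
The strong type is indifferent at 1665 − 23·t̄ = 940, i.e. t̄ = (1665 − 940) / 23 ≈ 31.52.
For any t̄ above 31.52 the strong type would rather pool at zero, so separation collapses.

31.52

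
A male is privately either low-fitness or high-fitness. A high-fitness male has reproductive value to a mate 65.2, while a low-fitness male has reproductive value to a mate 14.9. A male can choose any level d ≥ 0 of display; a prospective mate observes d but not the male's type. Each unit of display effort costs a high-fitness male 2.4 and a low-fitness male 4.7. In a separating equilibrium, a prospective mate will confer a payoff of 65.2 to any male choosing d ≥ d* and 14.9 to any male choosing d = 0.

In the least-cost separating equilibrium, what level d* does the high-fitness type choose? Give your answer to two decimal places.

10.70

A low-fitness male choosing d = 0 receives 14.9.
Imitating at d* instead would pay 65.2 at cost 4.7·d*, netting 65.2 − 4.7·d*.
Indifference: 14.9 = 65.2 − 4.7·d*, so d* = (65.2 − 14.9) / 4.7 ≈ 10.70.
At d* the low-fitness type's incentive constraint just binds; the high-fitness type strictly prefers d* since its per-unit cost is lower.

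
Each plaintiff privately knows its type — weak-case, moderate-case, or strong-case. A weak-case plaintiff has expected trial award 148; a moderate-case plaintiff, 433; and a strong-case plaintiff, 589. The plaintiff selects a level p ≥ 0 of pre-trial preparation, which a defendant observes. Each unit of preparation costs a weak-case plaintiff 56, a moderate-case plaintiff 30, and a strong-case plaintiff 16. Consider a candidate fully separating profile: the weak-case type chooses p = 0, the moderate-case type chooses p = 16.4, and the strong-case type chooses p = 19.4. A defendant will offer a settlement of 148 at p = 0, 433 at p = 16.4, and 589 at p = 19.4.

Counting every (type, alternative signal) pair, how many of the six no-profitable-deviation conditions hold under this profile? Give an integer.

Weak-case (own payoff 148): to p=16.4 gives 433 − 56×16.4 = -485.4 → no gain ✓; to p=19.4 gives 589 − 56×19.4 = -497.4 → no gain ✓.
Strong-case (own payoff 589 − 16×19.4 = 278.6): to p=0 gives 148 → no gain ✓; to p=16.4 gives 433 − 16×16.4 = 170.6 → no gain ✓.
Moderate-case (own payoff 433 − 30×16.4 = -59): to p=0 gives 148 → profitable ✗; to p=19.4 gives 589 − 30×19.4 = 7 → profitable ✗.
4 of the 6 constraints hold; not an equilibrium.

4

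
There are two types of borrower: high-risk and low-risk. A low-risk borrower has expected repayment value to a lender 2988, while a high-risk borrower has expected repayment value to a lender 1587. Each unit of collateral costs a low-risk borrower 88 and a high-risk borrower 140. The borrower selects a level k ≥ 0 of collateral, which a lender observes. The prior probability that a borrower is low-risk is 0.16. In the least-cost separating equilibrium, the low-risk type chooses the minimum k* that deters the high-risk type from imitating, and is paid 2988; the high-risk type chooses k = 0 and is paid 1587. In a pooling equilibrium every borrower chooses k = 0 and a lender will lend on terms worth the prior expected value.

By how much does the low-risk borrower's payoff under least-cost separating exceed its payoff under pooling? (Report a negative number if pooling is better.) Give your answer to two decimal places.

296.21

Least-cost separating signal: k* solves 1587 = 2988 − 140·k*, so k* = (2988 − 1587)/140 ≈ 10.0071.
Low-risk type's separating payoff: 2988 − 88 × k* = 2988 − 88 × (2988 − 1587)/140 = 2988 − 123288/140 ≈ 2107.3714.
Pooling payoff: 0.16 × 2988 + 0.84 × 1587 = 1811.16.
Difference: 2107.3714 − 1811.16 = 296.2114, i.e. 296.21 to two decimal places.
The low-risk type prefers to separate.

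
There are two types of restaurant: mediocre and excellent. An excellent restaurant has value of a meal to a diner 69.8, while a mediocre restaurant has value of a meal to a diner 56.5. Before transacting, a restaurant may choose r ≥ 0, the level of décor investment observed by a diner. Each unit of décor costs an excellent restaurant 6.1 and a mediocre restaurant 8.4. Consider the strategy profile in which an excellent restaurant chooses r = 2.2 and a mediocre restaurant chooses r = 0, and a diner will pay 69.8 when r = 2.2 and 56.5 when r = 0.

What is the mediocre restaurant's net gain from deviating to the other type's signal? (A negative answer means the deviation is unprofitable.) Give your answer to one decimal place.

-5.2

Playing r = 0 the mediocre restaurant receives 56.5.
Deviating to r = 2.2 brings payment 69.8 at cost 8.4 × 2.2 = 18.48, netting 51.32.
Gain from deviating: 51.32 − 56.5 = -5.18, i.e. -5.2 to one decimal place.
The gain is negative, so the mediocre type's incentive-compatibility constraint is satisfied.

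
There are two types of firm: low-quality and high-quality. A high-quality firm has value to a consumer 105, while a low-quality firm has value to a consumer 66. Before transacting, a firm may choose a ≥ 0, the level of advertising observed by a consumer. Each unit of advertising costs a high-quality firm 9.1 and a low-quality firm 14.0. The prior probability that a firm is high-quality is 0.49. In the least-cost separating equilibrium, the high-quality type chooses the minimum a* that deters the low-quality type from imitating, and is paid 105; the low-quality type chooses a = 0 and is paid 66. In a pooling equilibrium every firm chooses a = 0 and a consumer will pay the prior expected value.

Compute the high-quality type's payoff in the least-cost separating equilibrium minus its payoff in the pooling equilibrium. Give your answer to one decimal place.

-5.5

Least-cost separating signal: a* solves 66 = 105 − 14.0·a*, so a* = (105 − 66)/14.0 ≈ 2.7857.
High-quality type's separating payoff: 105 − 9.1 × a* = 105 − 9.1 × (105 − 66)/14.0 = 105 − 354.9/14.0 = 79.65.
Pooling payoff: 0.49 × 105 + 0.51 × 66 = 85.11.
Difference: 79.65 − 85.11 = -5.46, i.e. -5.5 to one decimal place.
The high-quality type would prefer the pooling outcome.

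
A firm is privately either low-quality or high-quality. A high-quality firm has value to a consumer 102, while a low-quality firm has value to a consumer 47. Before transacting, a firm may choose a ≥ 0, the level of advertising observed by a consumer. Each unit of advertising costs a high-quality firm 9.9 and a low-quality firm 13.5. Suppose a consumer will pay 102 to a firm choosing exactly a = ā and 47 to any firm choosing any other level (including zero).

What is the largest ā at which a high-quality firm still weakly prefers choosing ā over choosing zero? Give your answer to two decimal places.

5.56

Choosing ā yields the high-quality type 102 − 9.9·ā; choosing zero yields 47.
The high-quality type is indifferent at 102 − 9.9·ā = 47, i.e. ā = (102 − 47) / 9.9 ≈ 5.56.
For any ā above 5.56 the high-quality type would rather pool at zero, so separation collapses.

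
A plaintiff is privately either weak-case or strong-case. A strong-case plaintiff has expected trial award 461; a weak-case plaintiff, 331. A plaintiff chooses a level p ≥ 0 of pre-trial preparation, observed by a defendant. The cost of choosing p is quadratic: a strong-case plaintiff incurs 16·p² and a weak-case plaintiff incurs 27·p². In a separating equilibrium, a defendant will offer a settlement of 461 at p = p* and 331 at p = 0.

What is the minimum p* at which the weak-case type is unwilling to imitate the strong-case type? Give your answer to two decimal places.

The weak-case type at p = 0 receives 331; imitating at p* yields 461 − 27·p*².
Indifference: 331 = 461 − 27·p*², so p*² = (461 − 331) / 27 ≈ 4.8148.
p* = √4.8148 ≈ 2.19.

2.19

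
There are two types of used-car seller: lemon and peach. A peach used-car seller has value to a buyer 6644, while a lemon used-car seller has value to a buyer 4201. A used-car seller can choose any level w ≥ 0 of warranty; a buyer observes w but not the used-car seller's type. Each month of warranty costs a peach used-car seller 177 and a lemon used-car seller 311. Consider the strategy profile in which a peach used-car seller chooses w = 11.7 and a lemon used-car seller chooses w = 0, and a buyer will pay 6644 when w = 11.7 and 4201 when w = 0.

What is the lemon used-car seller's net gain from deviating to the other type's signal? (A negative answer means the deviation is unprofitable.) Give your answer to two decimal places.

-1195.70

Playing w = 0 the lemon used-car seller receives 4201.
Deviating to w = 11.7 brings payment 6644 at cost 311 × 11.7 = 3638.7, netting 3005.3.
Gain from deviating: 3005.3 − 4201 = -1195.70.
The gain is negative, so the lemon type's incentive-compatibility constraint is satisfied.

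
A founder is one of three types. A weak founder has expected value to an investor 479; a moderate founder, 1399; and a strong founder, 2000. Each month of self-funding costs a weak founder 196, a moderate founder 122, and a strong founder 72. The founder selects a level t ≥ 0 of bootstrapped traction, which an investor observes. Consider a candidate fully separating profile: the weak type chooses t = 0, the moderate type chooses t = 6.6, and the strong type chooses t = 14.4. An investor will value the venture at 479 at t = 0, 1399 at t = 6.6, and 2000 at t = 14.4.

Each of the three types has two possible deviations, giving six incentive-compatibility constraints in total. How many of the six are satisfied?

Strong (own payoff 2000 − 72×14.4 = 963.2): to t=0 gives 479 → no gain ✓; to t=6.6 gives 1399 − 72×6.6 = 923.8 → no gain ✓.
Moderate (own payoff 1399 − 122×6.6 = 593.8): to t=0 gives 479 → no gain ✓; to t=14.4 gives 2000 − 122×14.4 = 243.2 → no gain ✓.
Weak (own payoff 479): to t=6.6 gives 1399 − 196×6.6 = 105.4 → no gain ✓; to t=14.4 gives 2000 − 196×14.4 = -822.4 → no gain ✓.
6 of the 6 constraints hold; this profile is a separating equilibrium.

6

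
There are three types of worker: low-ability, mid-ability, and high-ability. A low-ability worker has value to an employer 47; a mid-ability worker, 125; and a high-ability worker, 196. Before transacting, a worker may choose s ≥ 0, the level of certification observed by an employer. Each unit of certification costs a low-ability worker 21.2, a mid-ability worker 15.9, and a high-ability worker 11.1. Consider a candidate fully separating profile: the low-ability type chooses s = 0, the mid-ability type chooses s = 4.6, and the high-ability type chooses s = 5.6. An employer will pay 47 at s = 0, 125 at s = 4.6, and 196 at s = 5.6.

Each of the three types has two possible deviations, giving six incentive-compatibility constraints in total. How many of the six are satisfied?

4

High-ability (own payoff 196 − 11.1×5.6 = 133.84): to s=0 gives 47 → no gain ✓; to s=4.6 gives 125 − 11.1×4.6 = 73.94 → no gain ✓.
Low-ability (own payoff 47): to s=4.6 gives 125 − 21.2×4.6 = 27.48 → no gain ✓; to s=5.6 gives 196 − 21.2×5.6 = 77.28 → profitable ✗.
Mid-ability (own payoff 125 − 15.9×4.6 = 51.86): to s=0 gives 47 → no gain ✓; to s=5.6 gives 196 − 15.9×5.6 = 106.96 → profitable ✗.
4 of the 6 constraints hold; not an equilibrium.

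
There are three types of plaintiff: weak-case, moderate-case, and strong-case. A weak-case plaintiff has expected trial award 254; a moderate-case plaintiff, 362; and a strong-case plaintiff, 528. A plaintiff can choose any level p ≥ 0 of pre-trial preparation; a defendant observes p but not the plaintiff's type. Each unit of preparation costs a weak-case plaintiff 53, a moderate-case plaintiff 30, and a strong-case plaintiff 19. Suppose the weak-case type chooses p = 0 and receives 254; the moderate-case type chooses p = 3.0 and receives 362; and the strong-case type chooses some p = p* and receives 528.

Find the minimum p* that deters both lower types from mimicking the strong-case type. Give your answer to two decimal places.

Moderate-case type (on-path payoff 362 − 30×3.0 = 272) won't mimic when 272 ≥ 528 − 30·p*, i.e. p* ≥ 8.53.
Weak-case type (on-path payoff 254) won't mimic when 254 ≥ 528 − 53·p*, i.e. p* ≥ 5.17.
Both must hold, so p* = max(5.17, 8.53) = 8.53. The moderate-case type's constraint binds.

8.53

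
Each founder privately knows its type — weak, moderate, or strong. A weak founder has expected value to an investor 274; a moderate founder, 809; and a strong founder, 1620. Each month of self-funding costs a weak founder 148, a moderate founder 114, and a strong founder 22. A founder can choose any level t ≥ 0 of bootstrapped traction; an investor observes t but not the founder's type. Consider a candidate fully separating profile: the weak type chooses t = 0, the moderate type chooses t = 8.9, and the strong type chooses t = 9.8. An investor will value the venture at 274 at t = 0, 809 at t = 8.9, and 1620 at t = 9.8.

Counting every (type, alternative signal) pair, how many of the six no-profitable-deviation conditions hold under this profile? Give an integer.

Weak (own payoff 274): to t=8.9 gives 809 − 148×8.9 = -508.2 → no gain ✓; to t=9.8 gives 1620 − 148×9.8 = 169.6 → no gain ✓.
Moderate (own payoff 809 − 114×8.9 = -205.6): to t=0 gives 274 → profitable ✗; to t=9.8 gives 1620 − 114×9.8 = 502.8 → profitable ✗.
Strong (own payoff 1620 − 22×9.8 = 1404.4): to t=0 gives 274 → no gain ✓; to t=8.9 gives 809 − 22×8.9 = 613.2 → no gain ✓.
4 of the 6 constraints hold; not an equilibrium.

4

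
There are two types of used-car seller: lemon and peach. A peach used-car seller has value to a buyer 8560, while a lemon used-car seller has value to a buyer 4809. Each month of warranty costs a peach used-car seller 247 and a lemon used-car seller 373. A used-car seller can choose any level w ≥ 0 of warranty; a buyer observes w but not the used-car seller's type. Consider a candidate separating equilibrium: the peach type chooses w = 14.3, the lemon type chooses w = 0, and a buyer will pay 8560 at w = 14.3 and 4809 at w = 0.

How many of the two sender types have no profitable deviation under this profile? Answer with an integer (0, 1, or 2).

Lemon type: stay at 0 → 4809; mimic → 8560 − 373 × 14.3 = 3226.1. IC holds (4809 ≥ 3226.1).
Peach type: signal → 8560 − 247 × 14.3 = 5027.9; deviate to 0 → 4809. IC holds (5027.9 ≥ 4809).
2 of 2 constraints hold, so this is a separating equilibrium.

2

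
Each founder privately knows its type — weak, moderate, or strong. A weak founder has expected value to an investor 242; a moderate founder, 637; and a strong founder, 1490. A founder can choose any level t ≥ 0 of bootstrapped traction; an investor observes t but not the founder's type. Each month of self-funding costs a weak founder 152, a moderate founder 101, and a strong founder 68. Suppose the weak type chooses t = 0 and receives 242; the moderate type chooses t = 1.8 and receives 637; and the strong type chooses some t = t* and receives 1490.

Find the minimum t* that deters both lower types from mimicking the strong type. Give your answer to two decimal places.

10.25

Weak type (on-path payoff 242) won't mimic when 242 ≥ 1490 − 152·t*, i.e. t* ≥ 8.21.
Moderate type (on-path payoff 637 − 101×1.8 = 455.2) won't mimic when 455.2 ≥ 1490 − 101·t*, i.e. t* ≥ 10.25.
Both must hold, so t* = max(8.21, 10.25) = 10.25. The moderate type's constraint binds.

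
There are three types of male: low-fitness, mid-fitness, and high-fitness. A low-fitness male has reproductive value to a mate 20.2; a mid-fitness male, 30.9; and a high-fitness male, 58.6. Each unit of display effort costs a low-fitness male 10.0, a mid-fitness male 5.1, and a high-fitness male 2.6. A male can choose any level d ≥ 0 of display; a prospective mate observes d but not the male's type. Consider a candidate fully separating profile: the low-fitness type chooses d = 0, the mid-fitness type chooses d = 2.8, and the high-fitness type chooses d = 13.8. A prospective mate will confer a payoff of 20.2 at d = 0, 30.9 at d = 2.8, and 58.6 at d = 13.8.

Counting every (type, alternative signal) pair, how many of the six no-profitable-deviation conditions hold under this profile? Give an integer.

Low-fitness (own payoff 20.2): to d=2.8 gives 30.9 − 10.0×2.8 = 2.9 → no gain ✓; to d=13.8 gives 58.6 − 10.0×13.8 = -79.4 → no gain ✓.
Mid-fitness (own payoff 30.9 − 5.1×2.8 = 16.62): to d=0 gives 20.2 → profitable ✗; to d=13.8 gives 58.6 − 5.1×13.8 = -11.78 → no gain ✓.
High-fitness (own payoff 58.6 − 2.6×13.8 = 22.72): to d=0 gives 20.2 → no gain ✓; to d=2.8 gives 30.9 − 2.6×2.8 = 23.62 → profitable ✗.
4 of the 6 constraints hold; not an equilibrium.

4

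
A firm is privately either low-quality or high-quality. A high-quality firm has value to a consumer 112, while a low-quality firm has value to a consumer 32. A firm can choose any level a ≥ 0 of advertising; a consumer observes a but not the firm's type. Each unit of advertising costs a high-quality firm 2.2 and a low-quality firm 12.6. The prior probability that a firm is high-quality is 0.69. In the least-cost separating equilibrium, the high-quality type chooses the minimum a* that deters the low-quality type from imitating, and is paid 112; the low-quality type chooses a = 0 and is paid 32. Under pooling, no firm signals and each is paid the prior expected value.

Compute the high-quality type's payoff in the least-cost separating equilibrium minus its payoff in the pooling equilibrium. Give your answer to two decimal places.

Least-cost separating signal: a* solves 32 = 112 − 12.6·a*, so a* = (112 − 32)/12.6 ≈ 6.3492.
High-quality type's separating payoff: 112 − 2.2 × a* = 112 − 2.2 × (112 − 32)/12.6 = 112 − 176/12.6 ≈ 98.0317.
Pooling payoff: 0.69 × 112 + 0.31 × 32 = 87.2.
Difference: 98.0317 − 87.2 = 10.8317, i.e. 10.83 to two decimal places.
The high-quality type prefers to separate.

10.83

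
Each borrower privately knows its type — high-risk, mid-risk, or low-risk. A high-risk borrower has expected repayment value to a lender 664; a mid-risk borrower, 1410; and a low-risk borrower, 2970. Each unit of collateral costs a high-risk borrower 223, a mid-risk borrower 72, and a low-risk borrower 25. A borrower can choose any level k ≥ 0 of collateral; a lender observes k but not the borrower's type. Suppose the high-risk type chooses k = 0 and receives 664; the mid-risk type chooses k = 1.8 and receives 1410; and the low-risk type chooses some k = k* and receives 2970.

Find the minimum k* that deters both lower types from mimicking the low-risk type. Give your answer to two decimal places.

High-risk type (on-path payoff 664) won't mimic when 664 ≥ 2970 − 223·k*, i.e. k* ≥ 10.34.
Mid-risk type (on-path payoff 1410 − 72×1.8 = 1280.4) won't mimic when 1280.4 ≥ 2970 − 72·k*, i.e. k* ≥ 23.47.
Both must hold, so k* = max(10.34, 23.47) = 23.47. The mid-risk type's constraint binds.

23.47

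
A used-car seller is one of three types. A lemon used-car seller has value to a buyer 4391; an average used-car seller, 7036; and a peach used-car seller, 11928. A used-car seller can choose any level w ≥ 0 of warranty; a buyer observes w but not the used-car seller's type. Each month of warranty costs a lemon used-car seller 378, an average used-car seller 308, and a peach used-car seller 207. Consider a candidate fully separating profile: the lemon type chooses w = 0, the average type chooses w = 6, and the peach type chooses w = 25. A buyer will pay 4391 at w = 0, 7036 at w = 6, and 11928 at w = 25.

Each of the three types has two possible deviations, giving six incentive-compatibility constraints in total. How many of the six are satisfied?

Average (own payoff 7036 − 308×6 = 5188): to w=0 gives 4391 → no gain ✓; to w=25 gives 11928 − 308×25 = 4228 → no gain ✓.
Peach (own payoff 11928 − 207×25 = 6753): to w=0 gives 4391 → no gain ✓; to w=6 gives 7036 − 207×6 = 5794 → no gain ✓.
Lemon (own payoff 4391): to w=6 gives 7036 − 378×6 = 4768 → profitable ✗; to w=25 gives 11928 − 378×25 = 2478 → no gain ✓.
5 of the 6 constraints hold; not an equilibrium.

5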